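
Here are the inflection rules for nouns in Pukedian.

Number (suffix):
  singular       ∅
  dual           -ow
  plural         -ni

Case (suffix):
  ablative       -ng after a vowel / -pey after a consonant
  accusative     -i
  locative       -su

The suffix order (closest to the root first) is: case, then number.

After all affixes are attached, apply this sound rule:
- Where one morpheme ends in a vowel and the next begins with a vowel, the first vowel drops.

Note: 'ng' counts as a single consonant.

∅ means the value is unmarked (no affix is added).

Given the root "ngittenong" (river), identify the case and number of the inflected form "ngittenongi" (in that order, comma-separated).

Segment: ngittenong-i.
case: -i → accusative.
number: ∅ → singular.

accusative, singular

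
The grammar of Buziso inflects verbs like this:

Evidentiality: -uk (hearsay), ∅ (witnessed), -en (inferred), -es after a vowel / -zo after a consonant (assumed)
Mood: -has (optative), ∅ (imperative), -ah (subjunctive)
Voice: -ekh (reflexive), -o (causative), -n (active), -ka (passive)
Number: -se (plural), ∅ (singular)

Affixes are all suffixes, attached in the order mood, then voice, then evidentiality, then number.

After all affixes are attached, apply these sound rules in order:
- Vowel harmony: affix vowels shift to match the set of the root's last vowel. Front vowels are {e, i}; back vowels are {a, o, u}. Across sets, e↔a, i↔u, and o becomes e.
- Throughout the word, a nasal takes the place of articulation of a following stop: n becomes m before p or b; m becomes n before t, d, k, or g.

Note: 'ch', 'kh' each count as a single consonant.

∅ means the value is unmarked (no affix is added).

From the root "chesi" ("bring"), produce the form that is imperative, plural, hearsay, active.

mood = imperative: zero marking, form stays chesi.
Attach voice active -n → chesin.
Attach evidentiality hearsay -uk → chesinuk.
Attach number plural -se → chesinukse.
Apply vowel harmony: chesinukse → chesinikse.
Nasal assimilation: no change.

chesinikse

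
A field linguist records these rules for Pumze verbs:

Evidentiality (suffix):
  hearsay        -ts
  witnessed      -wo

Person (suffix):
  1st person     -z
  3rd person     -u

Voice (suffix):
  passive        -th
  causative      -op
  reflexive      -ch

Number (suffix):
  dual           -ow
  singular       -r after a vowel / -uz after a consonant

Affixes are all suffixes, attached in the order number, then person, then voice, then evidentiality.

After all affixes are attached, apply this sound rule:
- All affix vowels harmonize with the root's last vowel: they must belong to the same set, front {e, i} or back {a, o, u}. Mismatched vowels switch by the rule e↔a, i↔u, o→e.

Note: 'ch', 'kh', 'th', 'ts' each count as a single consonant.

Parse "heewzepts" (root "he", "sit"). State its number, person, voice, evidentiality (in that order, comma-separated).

Segment: he-ow-z-op-ts.
number: -ow → dual.
person: -z → 1st person.
voice: -op → causative.
evidentiality: -ts → hearsay.

dual, 1st person, causative, hearsay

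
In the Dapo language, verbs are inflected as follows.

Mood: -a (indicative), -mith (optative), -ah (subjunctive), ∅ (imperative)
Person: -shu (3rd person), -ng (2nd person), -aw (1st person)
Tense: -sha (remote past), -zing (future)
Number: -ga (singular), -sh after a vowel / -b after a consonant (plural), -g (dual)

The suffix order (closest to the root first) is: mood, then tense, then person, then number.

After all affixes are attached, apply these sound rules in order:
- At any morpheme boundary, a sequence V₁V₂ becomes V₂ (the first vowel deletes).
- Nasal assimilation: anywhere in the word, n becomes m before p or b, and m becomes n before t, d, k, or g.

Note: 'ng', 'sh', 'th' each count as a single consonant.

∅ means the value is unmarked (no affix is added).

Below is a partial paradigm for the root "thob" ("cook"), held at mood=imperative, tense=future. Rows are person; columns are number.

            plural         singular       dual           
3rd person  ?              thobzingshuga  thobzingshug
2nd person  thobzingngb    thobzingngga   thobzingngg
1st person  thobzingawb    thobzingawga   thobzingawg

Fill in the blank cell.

mood = imperative: zero marking, form stays thob.
Attach tense future -zing → thobzing.
Attach person 3rd person -shu → thobzingshu.
Attach number plural -sh (after vowel 'u') → thobzingshush.
Vowel deletion: no change.
Nasal assimilation: no change.

thobzingshush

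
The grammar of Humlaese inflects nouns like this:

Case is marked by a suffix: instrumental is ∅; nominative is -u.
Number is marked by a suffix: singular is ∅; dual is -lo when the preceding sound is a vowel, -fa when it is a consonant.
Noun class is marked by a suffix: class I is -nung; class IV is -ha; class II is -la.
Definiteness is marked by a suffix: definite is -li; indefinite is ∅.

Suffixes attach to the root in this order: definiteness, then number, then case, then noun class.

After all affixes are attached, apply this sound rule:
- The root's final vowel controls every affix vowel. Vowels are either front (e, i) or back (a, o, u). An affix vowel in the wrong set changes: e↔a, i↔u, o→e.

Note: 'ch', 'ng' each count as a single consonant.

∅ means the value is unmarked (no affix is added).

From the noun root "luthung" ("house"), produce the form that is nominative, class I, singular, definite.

Attach definiteness definite -li → luthungli.
number = singular: zero marking, form stays luthungli.
Attach case nominative -u → luthungliu.
Attach noun class class I -nung → luthungliunung.
Apply vowel harmony: luthungliunung → luthungluunung.

luthungluunung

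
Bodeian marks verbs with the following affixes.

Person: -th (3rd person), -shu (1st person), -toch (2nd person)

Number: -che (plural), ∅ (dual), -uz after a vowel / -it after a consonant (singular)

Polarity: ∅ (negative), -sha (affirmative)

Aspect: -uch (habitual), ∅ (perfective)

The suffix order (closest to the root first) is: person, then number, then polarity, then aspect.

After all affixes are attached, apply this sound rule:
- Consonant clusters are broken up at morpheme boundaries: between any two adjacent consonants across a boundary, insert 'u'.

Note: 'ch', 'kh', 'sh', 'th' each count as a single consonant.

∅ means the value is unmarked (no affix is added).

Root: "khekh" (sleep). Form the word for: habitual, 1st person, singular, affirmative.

khekhushuuzushauch

Attach person 1st person -shu → khekhshu.
Attach number singular -uz (after vowel 'u') → khekhshuuz.
Attach polarity affirmative -sha → khekhshuuzsha.
Attach aspect habitual -uch → khekhshuuzshauch.
Apply epenthesis: khekhshuuzshauch → khekhushuuzushauch.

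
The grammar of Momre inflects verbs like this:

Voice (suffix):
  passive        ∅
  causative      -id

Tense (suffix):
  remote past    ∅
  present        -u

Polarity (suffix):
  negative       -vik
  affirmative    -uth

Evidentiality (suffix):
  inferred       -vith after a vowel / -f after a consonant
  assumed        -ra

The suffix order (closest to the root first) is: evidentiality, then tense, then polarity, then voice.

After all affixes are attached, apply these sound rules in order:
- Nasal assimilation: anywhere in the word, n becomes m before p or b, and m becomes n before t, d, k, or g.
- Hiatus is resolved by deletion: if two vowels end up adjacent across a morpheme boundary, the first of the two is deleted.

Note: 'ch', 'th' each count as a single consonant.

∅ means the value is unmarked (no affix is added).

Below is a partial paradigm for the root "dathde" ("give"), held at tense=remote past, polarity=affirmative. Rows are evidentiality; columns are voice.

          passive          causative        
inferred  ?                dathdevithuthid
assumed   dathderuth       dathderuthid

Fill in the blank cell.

Attach evidentiality inferred -vith (after vowel 'e') → dathdevith.
tense = remote past: zero marking, form stays dathdevith.
Attach polarity affirmative -uth → dathdevithuth.
voice = passive: zero marking, form stays dathdevithuth.
Nasal assimilation: no change.
Vowel deletion: no change.

dathdevithuth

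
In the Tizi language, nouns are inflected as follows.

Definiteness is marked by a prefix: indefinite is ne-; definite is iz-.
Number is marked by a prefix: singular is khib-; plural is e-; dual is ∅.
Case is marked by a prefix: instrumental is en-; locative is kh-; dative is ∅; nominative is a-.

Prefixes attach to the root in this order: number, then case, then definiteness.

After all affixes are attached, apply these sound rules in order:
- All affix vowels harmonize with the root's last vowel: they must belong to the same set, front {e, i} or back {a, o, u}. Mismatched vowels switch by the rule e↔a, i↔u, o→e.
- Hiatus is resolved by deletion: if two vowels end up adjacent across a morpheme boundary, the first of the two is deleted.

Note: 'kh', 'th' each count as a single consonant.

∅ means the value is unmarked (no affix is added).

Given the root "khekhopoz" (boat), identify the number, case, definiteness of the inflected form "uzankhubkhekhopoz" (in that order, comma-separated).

Segment: iz-en-khib-khekhopoz.
number: khib- → singular.
case: en- → instrumental.
definiteness: iz- → definite.

singular, instrumental, definite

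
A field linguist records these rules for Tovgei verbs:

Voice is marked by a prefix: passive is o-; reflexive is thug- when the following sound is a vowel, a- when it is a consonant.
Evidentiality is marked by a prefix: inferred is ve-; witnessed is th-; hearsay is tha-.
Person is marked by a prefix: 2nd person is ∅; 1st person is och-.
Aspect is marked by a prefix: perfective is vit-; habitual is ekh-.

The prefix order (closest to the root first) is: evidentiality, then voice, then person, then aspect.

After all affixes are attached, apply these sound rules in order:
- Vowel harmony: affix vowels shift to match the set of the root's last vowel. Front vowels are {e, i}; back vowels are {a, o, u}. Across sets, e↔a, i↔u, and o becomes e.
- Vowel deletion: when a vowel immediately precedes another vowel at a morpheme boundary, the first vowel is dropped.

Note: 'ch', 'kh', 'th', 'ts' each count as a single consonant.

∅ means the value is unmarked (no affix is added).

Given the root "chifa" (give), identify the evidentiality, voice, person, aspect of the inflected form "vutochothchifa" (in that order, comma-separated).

Segment: vit-och-o-th-chifa.
evidentiality: th- → witnessed.
voice: o- → passive.
person: och- → 1st person.
aspect: vit- → perfective.

witnessed, passive, 1st person, perfective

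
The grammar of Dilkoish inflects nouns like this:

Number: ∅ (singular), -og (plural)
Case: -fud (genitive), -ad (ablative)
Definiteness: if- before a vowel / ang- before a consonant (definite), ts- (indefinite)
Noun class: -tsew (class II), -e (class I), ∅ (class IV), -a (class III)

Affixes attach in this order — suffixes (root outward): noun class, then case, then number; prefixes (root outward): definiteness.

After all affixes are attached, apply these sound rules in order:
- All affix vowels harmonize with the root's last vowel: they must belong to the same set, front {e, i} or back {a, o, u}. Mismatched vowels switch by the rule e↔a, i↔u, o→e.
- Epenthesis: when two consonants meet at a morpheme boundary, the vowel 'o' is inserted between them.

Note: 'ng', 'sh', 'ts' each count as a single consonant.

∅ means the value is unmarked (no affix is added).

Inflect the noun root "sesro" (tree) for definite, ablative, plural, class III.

angosesroaadog

Attach noun class class III -a → sesroa.
Attach case ablative -ad → sesroaad.
Attach definiteness definite ang- (before consonant 's') → angsesroaad.
Attach number plural -og → angsesroaadog.
Vowel harmony: no change.
Apply epenthesis: angsesroaadog → angosesroaadog.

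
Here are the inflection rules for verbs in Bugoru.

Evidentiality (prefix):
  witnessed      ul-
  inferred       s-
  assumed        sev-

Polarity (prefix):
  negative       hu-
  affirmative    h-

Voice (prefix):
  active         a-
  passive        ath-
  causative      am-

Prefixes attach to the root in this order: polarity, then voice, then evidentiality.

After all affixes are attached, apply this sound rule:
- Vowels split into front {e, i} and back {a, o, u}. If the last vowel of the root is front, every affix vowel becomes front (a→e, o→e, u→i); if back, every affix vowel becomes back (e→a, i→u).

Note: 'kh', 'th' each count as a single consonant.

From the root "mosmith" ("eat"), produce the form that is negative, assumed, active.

sevehimosmith

Attach polarity negative hu- → humosmith.
Attach voice active a- → ahumosmith.
Attach evidentiality assumed sev- → sevahumosmith.
Apply vowel harmony: sevahumosmith → sevehimosmith.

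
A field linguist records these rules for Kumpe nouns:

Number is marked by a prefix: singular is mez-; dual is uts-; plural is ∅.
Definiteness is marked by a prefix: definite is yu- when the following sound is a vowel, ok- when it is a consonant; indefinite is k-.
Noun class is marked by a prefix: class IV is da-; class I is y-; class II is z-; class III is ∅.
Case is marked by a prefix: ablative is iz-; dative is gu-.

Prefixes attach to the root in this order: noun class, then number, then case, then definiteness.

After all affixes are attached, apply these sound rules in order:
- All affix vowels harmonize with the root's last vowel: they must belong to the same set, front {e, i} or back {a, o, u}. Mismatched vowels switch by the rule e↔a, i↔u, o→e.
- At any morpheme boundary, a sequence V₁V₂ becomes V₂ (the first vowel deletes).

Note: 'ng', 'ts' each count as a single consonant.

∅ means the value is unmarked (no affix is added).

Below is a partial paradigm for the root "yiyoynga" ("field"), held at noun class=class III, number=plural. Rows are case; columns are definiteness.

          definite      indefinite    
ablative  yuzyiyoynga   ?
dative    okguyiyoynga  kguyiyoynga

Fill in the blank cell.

kuzyiyoynga

noun class = class III: zero marking, form stays yiyoynga.
number = plural: zero marking, form stays yiyoynga.
Attach case ablative iz- → izyiyoynga.
Attach definiteness indefinite k- → kizyiyoynga.
Apply vowel harmony: kizyiyoynga → kuzyiyoynga.
Vowel deletion: no change.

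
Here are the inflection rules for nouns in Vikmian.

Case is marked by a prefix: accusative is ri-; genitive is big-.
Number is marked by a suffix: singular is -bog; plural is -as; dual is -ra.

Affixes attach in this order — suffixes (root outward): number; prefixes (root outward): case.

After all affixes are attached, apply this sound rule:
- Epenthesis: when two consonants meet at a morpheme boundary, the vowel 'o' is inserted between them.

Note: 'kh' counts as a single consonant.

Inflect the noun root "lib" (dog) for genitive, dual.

Attach number dual -ra → libra.
Attach case genitive big- → biglibra.
Apply epenthesis: biglibra → bigolibora.

bigolibora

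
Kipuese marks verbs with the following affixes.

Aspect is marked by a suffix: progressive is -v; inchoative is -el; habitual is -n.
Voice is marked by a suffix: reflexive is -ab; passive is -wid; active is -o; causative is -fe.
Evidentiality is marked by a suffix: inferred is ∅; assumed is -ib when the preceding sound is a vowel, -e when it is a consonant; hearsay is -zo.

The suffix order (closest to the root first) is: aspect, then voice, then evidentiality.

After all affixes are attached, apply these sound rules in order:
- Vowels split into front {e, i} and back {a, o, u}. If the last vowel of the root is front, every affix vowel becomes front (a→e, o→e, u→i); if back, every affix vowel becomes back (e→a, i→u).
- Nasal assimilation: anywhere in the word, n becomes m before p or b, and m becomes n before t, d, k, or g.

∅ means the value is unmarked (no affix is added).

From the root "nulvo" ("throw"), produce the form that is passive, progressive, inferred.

nulvovwud

Attach aspect progressive -v → nulvov.
Attach voice passive -wid → nulvovwid.
evidentiality = inferred: zero marking, form stays nulvovwid.
Apply vowel harmony: nulvovwid → nulvovwud.
Nasal assimilation: no change.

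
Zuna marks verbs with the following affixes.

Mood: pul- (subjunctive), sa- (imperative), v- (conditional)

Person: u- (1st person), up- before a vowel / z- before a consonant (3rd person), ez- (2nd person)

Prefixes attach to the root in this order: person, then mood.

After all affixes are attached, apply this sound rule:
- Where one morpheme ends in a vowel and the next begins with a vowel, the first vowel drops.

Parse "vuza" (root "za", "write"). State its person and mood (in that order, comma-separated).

1st person, conditional

Segment: v-u-za.
person: u- → 1st person.
mood: v- → conditional.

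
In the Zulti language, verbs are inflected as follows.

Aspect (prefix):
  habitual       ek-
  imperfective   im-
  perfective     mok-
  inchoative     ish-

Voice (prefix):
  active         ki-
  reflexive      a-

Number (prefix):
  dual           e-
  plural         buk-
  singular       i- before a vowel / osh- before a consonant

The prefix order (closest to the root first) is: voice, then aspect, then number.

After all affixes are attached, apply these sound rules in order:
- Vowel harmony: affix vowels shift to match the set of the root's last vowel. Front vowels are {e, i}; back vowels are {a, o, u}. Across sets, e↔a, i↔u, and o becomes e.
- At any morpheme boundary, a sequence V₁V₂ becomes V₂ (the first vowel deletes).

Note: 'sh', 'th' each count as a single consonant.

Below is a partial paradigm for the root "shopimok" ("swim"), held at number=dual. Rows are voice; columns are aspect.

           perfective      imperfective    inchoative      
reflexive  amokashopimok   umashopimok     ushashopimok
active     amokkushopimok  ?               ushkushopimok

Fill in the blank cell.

umkushopimok

Attach voice active ki- → kishopimok.
Attach aspect imperfective im- → imkishopimok.
Attach number dual e- → eimkishopimok.
Apply vowel harmony: eimkishopimok → aumkushopimok.
Apply vowel deletion: aumkushopimok → umkushopimok.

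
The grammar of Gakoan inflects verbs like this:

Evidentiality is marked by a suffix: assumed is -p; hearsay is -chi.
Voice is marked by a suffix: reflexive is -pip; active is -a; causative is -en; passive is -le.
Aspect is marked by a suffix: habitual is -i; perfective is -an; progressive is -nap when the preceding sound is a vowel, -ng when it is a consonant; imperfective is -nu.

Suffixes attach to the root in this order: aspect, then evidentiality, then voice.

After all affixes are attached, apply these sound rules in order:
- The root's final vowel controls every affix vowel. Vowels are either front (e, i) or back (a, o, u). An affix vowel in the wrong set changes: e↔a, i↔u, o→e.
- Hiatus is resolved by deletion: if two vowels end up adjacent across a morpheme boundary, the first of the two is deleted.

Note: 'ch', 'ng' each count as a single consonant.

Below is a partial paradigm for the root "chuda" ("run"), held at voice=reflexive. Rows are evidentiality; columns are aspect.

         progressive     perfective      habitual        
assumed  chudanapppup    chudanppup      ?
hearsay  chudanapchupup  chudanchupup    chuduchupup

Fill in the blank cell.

chuduppup

Attach aspect habitual -i → chudai.
Attach evidentiality assumed -p → chudaip.
Attach voice reflexive -pip → chudaippip.
Apply vowel harmony: chudaippip → chudauppup.
Apply vowel deletion: chudauppup → chuduppup.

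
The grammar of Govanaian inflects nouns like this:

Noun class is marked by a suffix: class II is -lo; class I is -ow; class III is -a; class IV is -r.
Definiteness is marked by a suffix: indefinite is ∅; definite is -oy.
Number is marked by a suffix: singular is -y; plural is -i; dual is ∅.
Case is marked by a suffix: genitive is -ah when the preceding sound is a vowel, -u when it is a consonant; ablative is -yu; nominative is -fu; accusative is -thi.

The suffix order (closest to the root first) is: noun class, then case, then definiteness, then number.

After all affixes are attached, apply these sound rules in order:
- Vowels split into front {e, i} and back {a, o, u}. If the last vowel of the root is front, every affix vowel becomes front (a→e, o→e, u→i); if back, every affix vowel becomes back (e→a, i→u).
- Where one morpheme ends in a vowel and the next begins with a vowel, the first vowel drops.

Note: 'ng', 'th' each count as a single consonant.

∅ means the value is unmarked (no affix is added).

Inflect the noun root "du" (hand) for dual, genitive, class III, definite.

dahoy

Attach noun class class III -a → dua.
Attach case genitive -ah (after vowel 'a') → duaah.
Attach definiteness definite -oy → duaahoy.
number = dual: zero marking, form stays duaahoy.
Vowel harmony: no change.
Apply vowel deletion: duaahoy → dahoy.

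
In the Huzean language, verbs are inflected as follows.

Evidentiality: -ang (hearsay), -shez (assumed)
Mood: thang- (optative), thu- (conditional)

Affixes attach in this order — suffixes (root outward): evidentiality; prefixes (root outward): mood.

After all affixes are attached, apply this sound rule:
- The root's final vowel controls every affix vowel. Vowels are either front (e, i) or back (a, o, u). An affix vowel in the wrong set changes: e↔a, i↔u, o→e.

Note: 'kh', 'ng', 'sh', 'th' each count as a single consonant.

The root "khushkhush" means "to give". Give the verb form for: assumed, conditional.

thukhushkhushshaz

Attach mood conditional thu- → thukhushkhush.
Attach evidentiality assumed -shez → thukhushkhushshez.
Apply vowel harmony: thukhushkhushshez → thukhushkhushshaz.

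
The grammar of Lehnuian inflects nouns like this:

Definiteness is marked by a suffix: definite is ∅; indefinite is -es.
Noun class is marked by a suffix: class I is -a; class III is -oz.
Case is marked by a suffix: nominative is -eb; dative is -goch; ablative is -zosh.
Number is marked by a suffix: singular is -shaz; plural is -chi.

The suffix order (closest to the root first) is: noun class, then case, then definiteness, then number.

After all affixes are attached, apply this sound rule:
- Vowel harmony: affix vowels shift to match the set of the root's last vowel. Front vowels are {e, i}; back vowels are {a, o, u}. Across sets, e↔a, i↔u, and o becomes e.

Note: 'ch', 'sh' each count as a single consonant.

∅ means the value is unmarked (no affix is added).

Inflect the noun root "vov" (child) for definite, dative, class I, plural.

Attach noun class class I -a → vova.
Attach case dative -goch → vovagoch.
definiteness = definite: zero marking, form stays vovagoch.
Attach number plural -chi → vovagochchi.
Apply vowel harmony: vovagochchi → vovagochchu.

vovagochchu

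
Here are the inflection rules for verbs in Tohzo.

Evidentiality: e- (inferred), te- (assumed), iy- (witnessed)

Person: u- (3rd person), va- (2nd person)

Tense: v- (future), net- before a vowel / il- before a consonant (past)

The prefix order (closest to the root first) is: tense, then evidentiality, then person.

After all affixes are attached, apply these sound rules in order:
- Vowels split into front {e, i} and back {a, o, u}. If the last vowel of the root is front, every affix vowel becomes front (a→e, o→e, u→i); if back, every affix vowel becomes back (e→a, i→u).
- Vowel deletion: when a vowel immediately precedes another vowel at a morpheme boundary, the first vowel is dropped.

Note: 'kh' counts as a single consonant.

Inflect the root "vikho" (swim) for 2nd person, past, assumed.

vatulvikho

Attach tense past il- (before consonant 'v') → ilvikho.
Attach evidentiality assumed te- → teilvikho.
Attach person 2nd person va- → vateilvikho.
Apply vowel harmony: vateilvikho → vataulvikho.
Apply vowel deletion: vataulvikho → vatulvikho.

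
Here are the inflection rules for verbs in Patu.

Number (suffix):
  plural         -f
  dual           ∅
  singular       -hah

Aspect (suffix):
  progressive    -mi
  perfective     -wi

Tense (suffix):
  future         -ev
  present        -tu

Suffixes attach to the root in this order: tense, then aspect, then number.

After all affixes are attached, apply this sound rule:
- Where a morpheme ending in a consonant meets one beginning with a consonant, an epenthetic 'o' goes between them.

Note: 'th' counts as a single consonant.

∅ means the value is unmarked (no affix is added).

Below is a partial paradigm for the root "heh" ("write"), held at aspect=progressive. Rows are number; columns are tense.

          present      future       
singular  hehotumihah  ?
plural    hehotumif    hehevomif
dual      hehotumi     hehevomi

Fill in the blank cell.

Attach tense future -ev → hehev.
Attach aspect progressive -mi → hehevmi.
Attach number singular -hah → hehevmihah.
Apply epenthesis: hehevmihah → hehevomihah.

hehevomihah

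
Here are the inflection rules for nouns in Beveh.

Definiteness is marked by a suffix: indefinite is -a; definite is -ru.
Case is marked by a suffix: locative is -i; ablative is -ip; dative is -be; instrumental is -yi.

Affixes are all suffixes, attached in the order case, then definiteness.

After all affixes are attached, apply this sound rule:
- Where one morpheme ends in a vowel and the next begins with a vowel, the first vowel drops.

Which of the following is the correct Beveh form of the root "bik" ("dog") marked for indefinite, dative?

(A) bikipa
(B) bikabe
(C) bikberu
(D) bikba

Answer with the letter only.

D

Attach case dative -be → bikbe.
Attach definiteness indefinite -a → bikbea.
Apply vowel deletion: bikbea → bikba.
So the correct form is bikba, option (D).
(A) bikipa is wrong: it uses ablative instead of dative for case.
(C) bikberu is wrong: it uses definite instead of indefinite for definiteness.
(B) bikabe is wrong: it has the affixes in the wrong order.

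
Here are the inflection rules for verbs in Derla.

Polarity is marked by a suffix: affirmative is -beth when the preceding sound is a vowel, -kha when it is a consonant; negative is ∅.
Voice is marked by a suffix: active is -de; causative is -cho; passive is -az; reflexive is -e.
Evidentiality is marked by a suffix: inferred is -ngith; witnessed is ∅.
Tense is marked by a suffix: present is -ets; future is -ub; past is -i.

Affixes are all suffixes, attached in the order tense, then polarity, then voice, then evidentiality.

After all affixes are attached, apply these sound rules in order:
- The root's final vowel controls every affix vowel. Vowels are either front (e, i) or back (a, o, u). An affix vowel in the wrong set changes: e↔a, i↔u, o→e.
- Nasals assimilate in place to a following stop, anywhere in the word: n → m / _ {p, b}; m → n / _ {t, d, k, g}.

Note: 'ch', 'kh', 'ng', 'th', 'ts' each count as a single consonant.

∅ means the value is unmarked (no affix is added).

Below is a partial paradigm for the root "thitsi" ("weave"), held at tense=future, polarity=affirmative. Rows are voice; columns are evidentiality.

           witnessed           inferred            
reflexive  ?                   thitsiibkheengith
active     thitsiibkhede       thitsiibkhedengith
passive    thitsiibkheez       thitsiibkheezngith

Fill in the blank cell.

thitsiibkhee

Attach tense future -ub → thitsiub.
Attach polarity affirmative -kha (after consonant 'b') → thitsiubkha.
Attach voice reflexive -e → thitsiubkhae.
evidentiality = witnessed: zero marking, form stays thitsiubkhae.
Apply vowel harmony: thitsiubkhae → thitsiibkhee.
Nasal assimilation: no change.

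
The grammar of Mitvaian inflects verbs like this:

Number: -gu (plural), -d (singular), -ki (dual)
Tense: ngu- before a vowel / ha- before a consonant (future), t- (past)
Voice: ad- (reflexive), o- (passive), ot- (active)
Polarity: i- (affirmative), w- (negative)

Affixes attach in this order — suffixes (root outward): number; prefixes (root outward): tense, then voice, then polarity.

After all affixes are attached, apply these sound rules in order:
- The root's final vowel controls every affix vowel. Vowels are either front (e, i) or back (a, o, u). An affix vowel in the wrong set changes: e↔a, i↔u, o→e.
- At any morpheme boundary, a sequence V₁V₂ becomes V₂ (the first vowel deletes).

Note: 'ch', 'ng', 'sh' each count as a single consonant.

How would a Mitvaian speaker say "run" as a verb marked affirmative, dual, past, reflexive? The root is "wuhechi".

edtwuhechiki

Attach tense past t- → twuhechi.
Attach voice reflexive ad- → adtwuhechi.
Attach polarity affirmative i- → iadtwuhechi.
Attach number dual -ki → iadtwuhechiki.
Apply vowel harmony: iadtwuhechiki → iedtwuhechiki.
Apply vowel deletion: iedtwuhechiki → edtwuhechiki.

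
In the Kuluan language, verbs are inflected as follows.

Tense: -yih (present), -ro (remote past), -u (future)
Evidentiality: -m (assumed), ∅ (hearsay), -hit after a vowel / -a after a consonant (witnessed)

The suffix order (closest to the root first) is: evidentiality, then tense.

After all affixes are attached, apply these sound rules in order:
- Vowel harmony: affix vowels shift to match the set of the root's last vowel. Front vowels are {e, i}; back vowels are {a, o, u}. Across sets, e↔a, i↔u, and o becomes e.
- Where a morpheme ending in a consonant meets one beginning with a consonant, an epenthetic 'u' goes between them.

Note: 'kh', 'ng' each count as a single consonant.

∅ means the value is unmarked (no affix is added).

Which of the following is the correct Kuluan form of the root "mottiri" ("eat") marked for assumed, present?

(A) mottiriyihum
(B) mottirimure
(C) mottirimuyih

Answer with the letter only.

Attach evidentiality assumed -m → mottirim.
Attach tense present -yih → mottirimyih.
Vowel harmony: no change.
Apply epenthesis: mottirimyih → mottirimuyih.
So the correct form is mottirimuyih, option (C).
(B) mottirimure is wrong: it uses remote past instead of present for tense.
(A) mottiriyihum is wrong: it has the affixes in the wrong order.

C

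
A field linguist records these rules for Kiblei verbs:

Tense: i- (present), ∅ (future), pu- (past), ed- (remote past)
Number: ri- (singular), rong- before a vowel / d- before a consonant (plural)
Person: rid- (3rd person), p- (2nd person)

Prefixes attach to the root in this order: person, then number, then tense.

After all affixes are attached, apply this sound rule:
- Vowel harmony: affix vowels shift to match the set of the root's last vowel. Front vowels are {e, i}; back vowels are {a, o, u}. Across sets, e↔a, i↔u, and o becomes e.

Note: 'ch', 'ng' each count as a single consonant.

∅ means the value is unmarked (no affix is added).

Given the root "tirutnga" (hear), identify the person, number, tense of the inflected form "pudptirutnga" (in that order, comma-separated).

2nd person, plural, past

Segment: pu-d-p-tirutnga.
person: p- → 2nd person.
number: rong/d- → plural.
tense: pu- → past.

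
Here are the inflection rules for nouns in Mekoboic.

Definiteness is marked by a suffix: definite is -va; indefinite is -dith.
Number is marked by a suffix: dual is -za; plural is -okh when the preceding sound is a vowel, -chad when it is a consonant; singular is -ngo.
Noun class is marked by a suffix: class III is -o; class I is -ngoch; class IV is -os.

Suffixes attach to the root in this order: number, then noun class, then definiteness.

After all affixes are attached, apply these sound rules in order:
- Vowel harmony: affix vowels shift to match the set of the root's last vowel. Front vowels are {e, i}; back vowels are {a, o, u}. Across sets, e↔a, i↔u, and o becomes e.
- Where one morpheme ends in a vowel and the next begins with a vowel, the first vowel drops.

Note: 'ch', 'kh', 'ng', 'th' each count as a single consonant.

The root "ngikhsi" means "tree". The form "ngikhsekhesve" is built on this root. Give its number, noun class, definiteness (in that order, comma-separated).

Segment: ngikhsi-okh-os-va.
number: -okh/chad → plural.
noun class: -os → class IV.
definiteness: -va → definite.

plural, class IV, definite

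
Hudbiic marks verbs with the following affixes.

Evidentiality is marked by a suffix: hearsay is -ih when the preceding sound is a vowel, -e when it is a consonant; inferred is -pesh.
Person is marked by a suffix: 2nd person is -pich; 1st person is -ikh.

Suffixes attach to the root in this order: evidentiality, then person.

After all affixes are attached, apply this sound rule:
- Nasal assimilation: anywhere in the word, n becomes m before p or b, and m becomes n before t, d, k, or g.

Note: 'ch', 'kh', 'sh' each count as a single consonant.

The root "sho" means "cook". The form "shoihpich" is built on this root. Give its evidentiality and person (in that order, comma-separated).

Segment: sho-ih-pich.
evidentiality: -ih/e → hearsay.
person: -pich → 2nd person.

hearsay, 2nd person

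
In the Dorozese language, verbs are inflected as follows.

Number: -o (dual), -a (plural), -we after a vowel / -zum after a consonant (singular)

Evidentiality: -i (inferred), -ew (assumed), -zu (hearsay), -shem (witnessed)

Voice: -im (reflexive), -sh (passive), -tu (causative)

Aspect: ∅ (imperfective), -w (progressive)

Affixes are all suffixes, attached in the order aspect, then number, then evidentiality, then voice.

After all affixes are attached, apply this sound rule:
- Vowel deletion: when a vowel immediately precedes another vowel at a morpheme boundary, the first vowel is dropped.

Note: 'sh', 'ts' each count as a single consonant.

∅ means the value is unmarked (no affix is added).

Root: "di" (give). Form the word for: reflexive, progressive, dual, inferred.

Attach aspect progressive -w → diw.
Attach number dual -o → diwo.
Attach evidentiality inferred -i → diwoi.
Attach voice reflexive -im → diwoiim.
Apply vowel deletion: diwoiim → diwim.

diwim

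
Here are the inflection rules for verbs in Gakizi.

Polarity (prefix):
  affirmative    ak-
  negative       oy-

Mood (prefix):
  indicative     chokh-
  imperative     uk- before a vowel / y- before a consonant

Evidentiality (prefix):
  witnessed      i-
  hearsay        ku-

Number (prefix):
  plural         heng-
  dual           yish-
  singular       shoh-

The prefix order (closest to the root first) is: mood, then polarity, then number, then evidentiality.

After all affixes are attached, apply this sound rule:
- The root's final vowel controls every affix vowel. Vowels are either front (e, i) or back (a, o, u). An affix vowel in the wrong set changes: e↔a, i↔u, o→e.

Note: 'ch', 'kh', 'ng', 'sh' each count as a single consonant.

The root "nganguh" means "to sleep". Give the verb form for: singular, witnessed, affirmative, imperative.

ushohakynganguh

Attach mood imperative y- (before consonant 'ng') → ynganguh.
Attach polarity affirmative ak- → akynganguh.
Attach number singular shoh- → shohakynganguh.
Attach evidentiality witnessed i- → ishohakynganguh.
Apply vowel harmony: ishohakynganguh → ushohakynganguh.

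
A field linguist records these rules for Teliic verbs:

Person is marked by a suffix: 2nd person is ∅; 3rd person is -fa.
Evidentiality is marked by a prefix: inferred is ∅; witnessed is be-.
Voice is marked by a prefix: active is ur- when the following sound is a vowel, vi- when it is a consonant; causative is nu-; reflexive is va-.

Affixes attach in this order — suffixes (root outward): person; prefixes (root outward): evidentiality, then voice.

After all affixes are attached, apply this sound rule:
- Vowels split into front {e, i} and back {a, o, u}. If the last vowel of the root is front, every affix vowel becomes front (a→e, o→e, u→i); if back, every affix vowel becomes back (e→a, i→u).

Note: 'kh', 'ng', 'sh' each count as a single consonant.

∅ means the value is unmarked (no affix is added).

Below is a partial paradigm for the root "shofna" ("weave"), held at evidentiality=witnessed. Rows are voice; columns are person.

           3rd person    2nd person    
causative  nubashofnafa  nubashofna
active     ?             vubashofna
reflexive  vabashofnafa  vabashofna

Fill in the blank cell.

vubashofnafa

Attach evidentiality witnessed be- → beshofna.
Attach voice active vi- (before consonant 'b') → vibeshofna.
Attach person 3rd person -fa → vibeshofnafa.
Apply vowel harmony: vibeshofnafa → vubashofnafa.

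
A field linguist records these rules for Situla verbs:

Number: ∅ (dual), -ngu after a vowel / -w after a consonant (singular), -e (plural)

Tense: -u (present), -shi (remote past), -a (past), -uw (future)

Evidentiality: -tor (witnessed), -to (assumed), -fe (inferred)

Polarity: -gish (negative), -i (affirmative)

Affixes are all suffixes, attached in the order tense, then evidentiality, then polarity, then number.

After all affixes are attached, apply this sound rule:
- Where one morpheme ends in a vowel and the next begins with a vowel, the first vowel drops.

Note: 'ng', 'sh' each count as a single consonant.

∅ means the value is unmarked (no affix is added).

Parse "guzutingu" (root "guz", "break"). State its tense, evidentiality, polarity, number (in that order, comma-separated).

present, assumed, affirmative, singular

Segment: guz-u-to-i-ngu.
tense: -u → present.
evidentiality: -to → assumed.
polarity: -i → affirmative.
number: -ngu/w → singular.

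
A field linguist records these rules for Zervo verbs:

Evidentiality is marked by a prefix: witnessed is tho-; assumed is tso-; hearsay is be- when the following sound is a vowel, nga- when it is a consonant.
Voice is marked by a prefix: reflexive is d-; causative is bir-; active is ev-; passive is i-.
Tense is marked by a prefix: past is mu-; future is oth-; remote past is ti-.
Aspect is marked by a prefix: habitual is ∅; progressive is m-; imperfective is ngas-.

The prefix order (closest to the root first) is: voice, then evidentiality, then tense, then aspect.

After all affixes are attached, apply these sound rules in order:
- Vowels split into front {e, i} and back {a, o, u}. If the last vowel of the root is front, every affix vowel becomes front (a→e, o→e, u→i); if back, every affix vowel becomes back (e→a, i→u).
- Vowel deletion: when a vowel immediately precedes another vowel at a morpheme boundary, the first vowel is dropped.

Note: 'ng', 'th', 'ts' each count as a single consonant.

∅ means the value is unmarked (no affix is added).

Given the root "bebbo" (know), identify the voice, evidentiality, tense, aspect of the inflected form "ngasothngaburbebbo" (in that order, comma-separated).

causative, hearsay, future, imperfective

Segment: ngas-oth-nga-bir-bebbo.
voice: bir- → causative.
evidentiality: be/nga- → hearsay.
tense: oth- → future.
aspect: ngas- → imperfective.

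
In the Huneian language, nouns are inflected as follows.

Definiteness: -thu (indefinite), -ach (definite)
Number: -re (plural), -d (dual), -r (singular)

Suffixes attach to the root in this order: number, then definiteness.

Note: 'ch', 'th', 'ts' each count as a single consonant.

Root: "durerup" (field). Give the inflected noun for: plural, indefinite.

dureruprethu

Attach number plural -re → durerupre.
Attach definiteness indefinite -thu → dureruprethu.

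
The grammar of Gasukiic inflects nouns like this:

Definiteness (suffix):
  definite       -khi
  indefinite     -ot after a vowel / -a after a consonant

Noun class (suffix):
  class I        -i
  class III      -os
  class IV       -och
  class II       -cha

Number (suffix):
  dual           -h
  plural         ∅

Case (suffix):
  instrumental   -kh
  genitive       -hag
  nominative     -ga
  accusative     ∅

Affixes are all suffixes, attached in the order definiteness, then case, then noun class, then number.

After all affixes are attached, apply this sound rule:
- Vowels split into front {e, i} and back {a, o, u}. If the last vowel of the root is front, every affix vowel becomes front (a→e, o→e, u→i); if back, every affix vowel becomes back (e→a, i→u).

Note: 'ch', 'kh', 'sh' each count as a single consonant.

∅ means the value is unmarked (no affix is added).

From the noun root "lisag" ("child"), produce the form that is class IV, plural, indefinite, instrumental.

Attach definiteness indefinite -a (after consonant 'g') → lisaga.
Attach case instrumental -kh → lisagakh.
Attach noun class class IV -och → lisagakhoch.
number = plural: zero marking, form stays lisagakhoch.
Vowel harmony: no change.

lisagakhoch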